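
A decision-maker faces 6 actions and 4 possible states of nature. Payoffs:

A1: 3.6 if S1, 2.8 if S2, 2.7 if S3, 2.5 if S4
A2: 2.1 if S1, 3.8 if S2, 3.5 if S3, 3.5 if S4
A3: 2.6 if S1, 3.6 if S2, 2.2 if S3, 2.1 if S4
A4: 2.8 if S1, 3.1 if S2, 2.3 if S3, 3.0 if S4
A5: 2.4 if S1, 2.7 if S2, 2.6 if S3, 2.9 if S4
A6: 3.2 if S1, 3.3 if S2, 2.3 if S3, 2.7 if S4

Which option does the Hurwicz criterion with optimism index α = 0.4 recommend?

A1

A1: 0.4·3.6 + 0.6·2.5 = 2.94
A2: 0.4·3.8 + 0.6·2.1 = 2.78
A3: 0.4·3.6 + 0.6·2.1 = 2.7
A4: 0.4·3.1 + 0.6·2.3 = 2.62
A5: 0.4·2.9 + 0.6·2.4 = 2.6
A6: 0.4·3.3 + 0.6·2.3 = 2.7
Highest Hurwicz score = 2.94 → A1.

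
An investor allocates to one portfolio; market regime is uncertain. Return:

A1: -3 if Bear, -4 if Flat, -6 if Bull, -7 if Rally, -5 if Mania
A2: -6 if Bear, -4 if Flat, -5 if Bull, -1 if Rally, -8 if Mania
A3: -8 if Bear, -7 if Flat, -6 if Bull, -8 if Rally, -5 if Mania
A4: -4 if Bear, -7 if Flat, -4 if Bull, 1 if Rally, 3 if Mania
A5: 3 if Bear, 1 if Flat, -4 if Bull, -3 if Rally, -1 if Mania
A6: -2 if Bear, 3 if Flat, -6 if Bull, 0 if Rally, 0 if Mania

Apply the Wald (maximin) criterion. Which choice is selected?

A5

Row minima: A1=-7, A2=-8, A3=-8, A4=-7, A5=-4, A6=-6
Best worst-case = -4 → A5.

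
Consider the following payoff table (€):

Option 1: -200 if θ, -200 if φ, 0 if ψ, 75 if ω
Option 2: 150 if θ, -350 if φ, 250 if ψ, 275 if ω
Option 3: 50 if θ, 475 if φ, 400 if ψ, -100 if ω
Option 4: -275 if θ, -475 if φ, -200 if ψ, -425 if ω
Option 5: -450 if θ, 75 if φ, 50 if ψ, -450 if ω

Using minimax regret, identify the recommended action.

Option 3

Column bests: θ=150, φ=475, ψ=400, ω=275.
Option 1 regrets: 350, 675, 400, 200 → max 675
Option 2 regrets: 0, 825, 150, 0 → max 825
Option 3 regrets: 100, 0, 0, 375 → max 375
Option 4 regrets: 425, 950, 600, 700 → max 950
Option 5 regrets: 600, 400, 350, 725 → max 725
Smallest max regret = 375 → Option 3.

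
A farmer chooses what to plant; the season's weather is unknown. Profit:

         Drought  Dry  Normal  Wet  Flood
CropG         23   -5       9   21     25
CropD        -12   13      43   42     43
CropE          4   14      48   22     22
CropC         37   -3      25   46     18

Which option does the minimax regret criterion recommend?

Column bests: Drought=37, Dry=14, Normal=48, Wet=46, Flood=43.
CropG regrets: 14, 19, 39, 25, 18 → max 39
CropD regrets: 49, 1, 5, 4, 0 → max 49
CropE regrets: 33, 0, 0, 24, 21 → max 33
CropC regrets: 0, 17, 23, 0, 25 → max 25
Smallest max regret = 25 → CropC.

CropC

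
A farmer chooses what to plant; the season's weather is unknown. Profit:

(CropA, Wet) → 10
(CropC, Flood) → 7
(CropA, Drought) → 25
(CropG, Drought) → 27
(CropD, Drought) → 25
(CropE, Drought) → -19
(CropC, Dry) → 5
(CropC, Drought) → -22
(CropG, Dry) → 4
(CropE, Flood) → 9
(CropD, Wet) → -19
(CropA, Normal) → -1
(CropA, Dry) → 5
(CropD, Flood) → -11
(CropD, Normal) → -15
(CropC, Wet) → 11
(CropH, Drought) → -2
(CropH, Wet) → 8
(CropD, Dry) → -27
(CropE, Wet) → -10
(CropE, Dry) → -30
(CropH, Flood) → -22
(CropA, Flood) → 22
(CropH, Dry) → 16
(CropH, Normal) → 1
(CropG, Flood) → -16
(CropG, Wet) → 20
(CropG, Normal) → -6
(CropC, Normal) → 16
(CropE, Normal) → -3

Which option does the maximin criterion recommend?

CropA

Row minima: CropE=-30, CropH=-22, CropA=-1, CropG=-16, CropD=-27, CropC=-22
Best worst-case = -1 → CropA.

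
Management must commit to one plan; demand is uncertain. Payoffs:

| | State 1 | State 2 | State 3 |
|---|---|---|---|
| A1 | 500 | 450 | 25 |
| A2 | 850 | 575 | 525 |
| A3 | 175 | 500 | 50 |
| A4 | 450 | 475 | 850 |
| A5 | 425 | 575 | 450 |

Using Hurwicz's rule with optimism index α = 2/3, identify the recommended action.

A2

A1: 2/3·500 + 1/3·25 = 1025/3
A2: 2/3·850 + 1/3·525 = 2225/3
A3: 2/3·500 + 1/3·50 = 350
A4: 2/3·850 + 1/3·450 = 2150/3
A5: 2/3·575 + 1/3·425 = 525
Highest Hurwicz score = 2225/3 → A2.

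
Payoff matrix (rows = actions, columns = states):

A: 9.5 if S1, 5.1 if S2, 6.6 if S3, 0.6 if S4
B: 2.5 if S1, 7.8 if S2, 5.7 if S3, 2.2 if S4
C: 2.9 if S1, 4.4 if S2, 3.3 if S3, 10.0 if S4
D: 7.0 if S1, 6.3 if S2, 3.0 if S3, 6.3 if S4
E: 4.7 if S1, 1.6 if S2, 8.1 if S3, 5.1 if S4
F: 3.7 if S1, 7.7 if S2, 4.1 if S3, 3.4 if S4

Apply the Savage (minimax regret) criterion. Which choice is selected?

D

Column bests: S1=9.5, S2=7.8, S3=8.1, S4=10.0.
A regrets: 0.0, 2.7, 1.5, 9.4 → max 9.4
B regrets: 7.0, 0.0, 2.4, 7.8 → max 7.8
C regrets: 6.6, 3.4, 4.8, 0.0 → max 6.6
D regrets: 2.5, 1.5, 5.1, 3.7 → max 5.1
E regrets: 4.8, 6.2, 0.0, 4.9 → max 6.2
F regrets: 5.8, 0.1, 4.0, 6.6 → max 6.6
Smallest max regret = 5.1 → D.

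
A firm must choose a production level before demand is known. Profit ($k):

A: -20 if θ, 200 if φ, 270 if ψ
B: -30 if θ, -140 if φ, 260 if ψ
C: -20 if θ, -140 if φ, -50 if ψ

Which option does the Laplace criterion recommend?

A

Row averages: A=150, B=30, C=-70
Highest average = 150 → A.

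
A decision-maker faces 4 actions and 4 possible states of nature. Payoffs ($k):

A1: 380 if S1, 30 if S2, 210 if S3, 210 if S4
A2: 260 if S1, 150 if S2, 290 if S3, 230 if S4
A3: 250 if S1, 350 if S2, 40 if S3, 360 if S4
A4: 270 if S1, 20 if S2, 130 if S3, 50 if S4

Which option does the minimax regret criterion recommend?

A2

Column bests: S1=380, S2=350, S3=290, S4=360.
A1 regrets: 0, 320, 80, 150 → max 320
A2 regrets: 120, 200, 0, 130 → max 200
A3 regrets: 130, 0, 250, 0 → max 250
A4 regrets: 110, 330, 160, 310 → max 330
Smallest max regret = 200 → A2.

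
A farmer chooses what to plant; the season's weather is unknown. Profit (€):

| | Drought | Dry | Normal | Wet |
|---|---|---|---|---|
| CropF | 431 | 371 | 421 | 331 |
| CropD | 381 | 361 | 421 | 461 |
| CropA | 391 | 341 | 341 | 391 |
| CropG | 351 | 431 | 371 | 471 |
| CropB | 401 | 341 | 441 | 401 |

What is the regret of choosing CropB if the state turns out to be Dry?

90

Best payoff under Dry is 431.
Regret = 431 − 341 = 90.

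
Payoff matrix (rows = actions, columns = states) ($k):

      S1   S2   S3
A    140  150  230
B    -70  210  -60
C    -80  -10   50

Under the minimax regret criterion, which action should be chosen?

A

Column bests: S1=140, S2=210, S3=230.
A regrets: 0, 60, 0 → max 60
B regrets: 210, 0, 290 → max 290
C regrets: 220, 220, 180 → max 220
Smallest max regret = 60 → A.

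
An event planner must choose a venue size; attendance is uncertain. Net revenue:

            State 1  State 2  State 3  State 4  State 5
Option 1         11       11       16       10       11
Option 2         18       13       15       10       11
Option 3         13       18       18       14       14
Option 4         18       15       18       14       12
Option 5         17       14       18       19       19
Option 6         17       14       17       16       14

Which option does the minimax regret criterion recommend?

Option 5

Column bests: State 1=18, State 2=18, State 3=18, State 4=19, State 5=19.
Option 1 regrets: 7, 7, 2, 9, 8 → max 9
Option 2 regrets: 0, 5, 3, 9, 8 → max 9
Option 3 regrets: 5, 0, 0, 5, 5 → max 5
Option 4 regrets: 0, 3, 0, 5, 7 → max 7
Option 5 regrets: 1, 4, 0, 0, 0 → max 4
Option 6 regrets: 1, 4, 1, 3, 5 → max 5
Smallest max regret = 4 → Option 5.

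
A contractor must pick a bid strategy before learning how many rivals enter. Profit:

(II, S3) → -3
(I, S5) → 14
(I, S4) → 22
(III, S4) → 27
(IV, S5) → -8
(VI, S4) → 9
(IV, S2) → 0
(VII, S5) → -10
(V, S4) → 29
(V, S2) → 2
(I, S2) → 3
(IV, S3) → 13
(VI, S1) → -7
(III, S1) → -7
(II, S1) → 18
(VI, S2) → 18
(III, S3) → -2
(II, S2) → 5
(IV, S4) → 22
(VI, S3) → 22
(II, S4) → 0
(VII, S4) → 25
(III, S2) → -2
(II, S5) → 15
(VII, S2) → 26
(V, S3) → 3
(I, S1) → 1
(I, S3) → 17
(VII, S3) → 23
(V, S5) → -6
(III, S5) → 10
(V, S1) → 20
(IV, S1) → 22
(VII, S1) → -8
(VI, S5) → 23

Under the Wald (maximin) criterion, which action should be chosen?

I

Row minima: I=1, II=-3, III=-7, IV=-8, V=-6, VI=-7, VII=-10
Best worst-case = 1 → I.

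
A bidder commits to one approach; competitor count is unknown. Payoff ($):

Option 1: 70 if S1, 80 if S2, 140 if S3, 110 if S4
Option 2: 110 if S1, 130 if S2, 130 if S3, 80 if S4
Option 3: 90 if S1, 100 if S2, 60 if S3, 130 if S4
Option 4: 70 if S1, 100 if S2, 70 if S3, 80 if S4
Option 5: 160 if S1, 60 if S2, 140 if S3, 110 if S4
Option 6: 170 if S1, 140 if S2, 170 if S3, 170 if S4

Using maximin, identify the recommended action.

Option 6

Row minima: Option 1=70, Option 2=80, Option 3=60, Option 4=70, Option 5=60, Option 6=140
Best worst-case = 140 → Option 6.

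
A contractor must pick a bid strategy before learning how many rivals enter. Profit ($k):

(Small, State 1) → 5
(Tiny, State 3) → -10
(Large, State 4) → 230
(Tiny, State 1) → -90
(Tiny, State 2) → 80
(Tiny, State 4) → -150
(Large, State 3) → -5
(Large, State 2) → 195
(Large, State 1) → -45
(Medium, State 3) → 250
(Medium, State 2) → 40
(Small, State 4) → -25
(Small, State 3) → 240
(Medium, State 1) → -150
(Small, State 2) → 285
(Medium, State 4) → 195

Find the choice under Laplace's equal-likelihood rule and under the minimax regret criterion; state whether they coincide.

Row averages: Tiny=-42.5, Small=126.25, Medium=83.75, Large=93.75
Highest average = 126.25 → Small.
Column bests: State 1=5, State 2=285, State 3=250, State 4=230.
Tiny regrets: 95, 205, 260, 380 → max 380
Small regrets: 0, 0, 10, 255 → max 255
Medium regrets: 155, 245, 0, 35 → max 245
Large regrets: 50, 90, 255, 0 → max 255
Smallest max regret = 245 → Medium.

laplace → Small; minimax regret → Medium (disagree)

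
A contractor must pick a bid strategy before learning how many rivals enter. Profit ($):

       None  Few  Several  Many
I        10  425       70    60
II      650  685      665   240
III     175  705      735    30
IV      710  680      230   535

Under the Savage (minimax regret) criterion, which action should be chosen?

Column bests: None=710, Few=705, Several=735, Many=535.
I regrets: 700, 280, 665, 475 → max 700
II regrets: 60, 20, 70, 295 → max 295
III regrets: 535, 0, 0, 505 → max 535
IV regrets: 0, 25, 505, 0 → max 505
Smallest max regret = 295 → II.

II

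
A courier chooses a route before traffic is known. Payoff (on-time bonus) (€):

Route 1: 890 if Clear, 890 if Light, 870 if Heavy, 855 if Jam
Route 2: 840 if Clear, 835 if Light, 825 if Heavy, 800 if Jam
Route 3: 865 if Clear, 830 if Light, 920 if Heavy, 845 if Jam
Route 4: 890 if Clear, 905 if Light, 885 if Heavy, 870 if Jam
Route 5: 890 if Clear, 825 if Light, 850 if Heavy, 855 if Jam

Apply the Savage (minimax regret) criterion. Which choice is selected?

Column bests: Clear=890, Light=905, Heavy=920, Jam=870.
Route 1 regrets: 0, 15, 50, 15 → max 50
Route 2 regrets: 50, 70, 95, 70 → max 95
Route 3 regrets: 25, 75, 0, 25 → max 75
Route 4 regrets: 0, 0, 35, 0 → max 35
Route 5 regrets: 0, 80, 70, 15 → max 80
Smallest max regret = 35 → Route 4.

Route 4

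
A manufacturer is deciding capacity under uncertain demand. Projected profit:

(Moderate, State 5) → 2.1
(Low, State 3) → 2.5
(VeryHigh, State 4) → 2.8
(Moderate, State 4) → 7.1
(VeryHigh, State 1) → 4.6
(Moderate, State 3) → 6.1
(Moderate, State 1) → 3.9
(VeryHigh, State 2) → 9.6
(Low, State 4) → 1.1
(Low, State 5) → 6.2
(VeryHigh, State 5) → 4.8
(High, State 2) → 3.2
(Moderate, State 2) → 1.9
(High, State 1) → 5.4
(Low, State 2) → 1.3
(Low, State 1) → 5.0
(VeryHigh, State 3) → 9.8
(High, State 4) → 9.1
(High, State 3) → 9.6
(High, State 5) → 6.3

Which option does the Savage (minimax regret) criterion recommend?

VeryHigh

Column bests: State 1=5.4, State 2=9.6, State 3=9.8, State 4=9.1, State 5=6.3.
Low regrets: 0.4, 8.3, 7.3, 8.0, 0.1 → max 8.3
Moderate regrets: 1.5, 7.7, 3.7, 2.0, 4.2 → max 7.7
High regrets: 0.0, 6.4, 0.2, 0.0, 0.0 → max 6.4
VeryHigh regrets: 0.8, 0.0, 0.0, 6.3, 1.5 → max 6.3
Smallest max regret = 6.3 → VeryHigh.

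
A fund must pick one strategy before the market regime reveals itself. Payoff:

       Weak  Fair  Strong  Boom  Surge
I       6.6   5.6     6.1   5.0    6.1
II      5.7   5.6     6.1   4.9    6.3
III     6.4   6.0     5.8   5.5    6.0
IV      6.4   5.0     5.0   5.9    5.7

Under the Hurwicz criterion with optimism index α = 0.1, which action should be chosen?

I: 0.1·6.6 + 0.9·5.0 = 5.16
II: 0.1·6.3 + 0.9·4.9 = 5.04
III: 0.1·6.4 + 0.9·5.5 = 5.59
IV: 0.1·6.4 + 0.9·5.0 = 5.14
Highest Hurwicz score = 5.59 → III.

III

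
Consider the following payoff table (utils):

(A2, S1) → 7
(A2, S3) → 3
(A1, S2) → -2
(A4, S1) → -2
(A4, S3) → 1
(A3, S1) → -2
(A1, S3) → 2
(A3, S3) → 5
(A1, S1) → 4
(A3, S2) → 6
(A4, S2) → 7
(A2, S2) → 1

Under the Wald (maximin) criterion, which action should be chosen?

Row minima: A1=-2, A2=1, A3=-2, A4=-2
Best worst-case = 1 → A2.

A2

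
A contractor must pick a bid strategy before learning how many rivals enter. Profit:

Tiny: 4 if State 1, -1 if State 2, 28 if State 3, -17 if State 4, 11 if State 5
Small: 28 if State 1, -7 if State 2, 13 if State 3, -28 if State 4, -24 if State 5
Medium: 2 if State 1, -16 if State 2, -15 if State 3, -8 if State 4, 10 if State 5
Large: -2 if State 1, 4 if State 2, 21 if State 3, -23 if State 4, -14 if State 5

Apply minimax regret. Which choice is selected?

Tiny

Column bests: State 1=28, State 2=4, State 3=28, State 4=-8, State 5=11.
Tiny regrets: 24, 5, 0, 9, 0 → max 24
Small regrets: 0, 11, 15, 20, 35 → max 35
Medium regrets: 26, 20, 43, 0, 1 → max 43
Large regrets: 30, 0, 7, 15, 25 → max 30
Smallest max regret = 24 → Tiny.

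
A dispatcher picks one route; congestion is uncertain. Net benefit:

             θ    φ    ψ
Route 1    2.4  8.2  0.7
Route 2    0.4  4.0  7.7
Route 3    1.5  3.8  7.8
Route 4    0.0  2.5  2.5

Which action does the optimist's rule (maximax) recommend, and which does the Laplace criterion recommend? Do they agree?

Row maxima: Route 1=8.2, Route 2=7.7, Route 3=7.8, Route 4=2.5
Best best-case = 8.2 → Route 1.
Row averages: Route 1=113/30, Route 2=121/30, Route 3=131/30, Route 4=5/3
Highest average = 131/30 → Route 3.

maximax → Route 1; laplace → Route 3 (disagree)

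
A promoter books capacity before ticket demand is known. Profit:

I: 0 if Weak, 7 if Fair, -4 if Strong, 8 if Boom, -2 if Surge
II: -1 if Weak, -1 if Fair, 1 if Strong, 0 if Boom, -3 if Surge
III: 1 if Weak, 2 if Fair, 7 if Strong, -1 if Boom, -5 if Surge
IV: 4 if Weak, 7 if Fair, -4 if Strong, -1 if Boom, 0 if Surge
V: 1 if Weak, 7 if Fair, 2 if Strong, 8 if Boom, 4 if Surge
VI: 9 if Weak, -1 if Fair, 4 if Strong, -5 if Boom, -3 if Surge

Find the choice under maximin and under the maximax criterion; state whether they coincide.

Row minima: I=-4, II=-3, III=-5, IV=-4, V=1, VI=-5
Best worst-case = 1 → V.
Row maxima: I=8, II=1, III=7, IV=7, V=8, VI=9
Best best-case = 9 → VI.

maximin → V; maximax → VI (disagree)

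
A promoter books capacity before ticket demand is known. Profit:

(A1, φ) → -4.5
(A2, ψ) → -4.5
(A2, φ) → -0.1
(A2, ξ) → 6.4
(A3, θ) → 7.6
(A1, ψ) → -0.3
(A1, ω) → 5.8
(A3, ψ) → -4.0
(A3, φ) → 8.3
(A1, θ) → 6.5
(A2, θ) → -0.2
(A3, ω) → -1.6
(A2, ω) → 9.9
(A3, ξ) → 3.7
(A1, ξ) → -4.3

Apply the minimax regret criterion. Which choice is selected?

Column bests: θ=7.6, φ=8.3, ψ=-0.3, ω=9.9, ξ=6.4.
A1 regrets: 1.1, 12.8, 0.0, 4.1, 10.7 → max 12.8
A2 regrets: 7.8, 8.4, 4.2, 0.0, 0.0 → max 8.4
A3 regrets: 0.0, 0.0, 3.7, 11.5, 2.7 → max 11.5
Smallest max regret = 8.4 → A2.

A2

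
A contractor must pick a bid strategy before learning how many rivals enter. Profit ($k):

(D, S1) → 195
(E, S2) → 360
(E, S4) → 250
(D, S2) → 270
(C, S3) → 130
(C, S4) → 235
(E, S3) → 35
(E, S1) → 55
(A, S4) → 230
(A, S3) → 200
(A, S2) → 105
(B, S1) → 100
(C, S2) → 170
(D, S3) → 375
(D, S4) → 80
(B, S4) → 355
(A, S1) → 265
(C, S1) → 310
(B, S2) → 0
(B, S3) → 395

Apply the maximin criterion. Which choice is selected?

Row minima: A=105, B=0, C=130, D=80, E=35
Best worst-case = 130 → C.

C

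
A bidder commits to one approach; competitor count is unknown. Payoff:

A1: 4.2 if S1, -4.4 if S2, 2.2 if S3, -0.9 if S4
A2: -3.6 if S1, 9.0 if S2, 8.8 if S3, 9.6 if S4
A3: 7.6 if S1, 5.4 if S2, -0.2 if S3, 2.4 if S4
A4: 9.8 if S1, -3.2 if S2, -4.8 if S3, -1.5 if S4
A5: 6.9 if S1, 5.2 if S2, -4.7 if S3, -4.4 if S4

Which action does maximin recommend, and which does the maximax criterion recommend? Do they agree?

maximin → A3; maximax → A4 (disagree)

Row minima: A1=-4.4, A2=-3.6, A3=-0.2, A4=-4.8, A5=-4.7
Best worst-case = -0.2 → A3.
Row maxima: A1=4.2, A2=9.6, A3=7.6, A4=9.8, A5=6.9
Best best-case = 9.8 → A4.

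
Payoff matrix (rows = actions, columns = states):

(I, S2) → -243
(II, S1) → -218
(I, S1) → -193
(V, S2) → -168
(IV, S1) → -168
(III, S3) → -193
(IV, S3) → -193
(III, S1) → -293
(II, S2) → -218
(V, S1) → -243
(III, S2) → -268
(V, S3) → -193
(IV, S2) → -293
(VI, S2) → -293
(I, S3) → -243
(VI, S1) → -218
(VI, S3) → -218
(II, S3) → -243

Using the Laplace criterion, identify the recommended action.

Row averages: I=-679/3, II=-679/3, III=-754/3, IV=-218, V=-604/3, VI=-243
Highest average = -604/3 → V.

V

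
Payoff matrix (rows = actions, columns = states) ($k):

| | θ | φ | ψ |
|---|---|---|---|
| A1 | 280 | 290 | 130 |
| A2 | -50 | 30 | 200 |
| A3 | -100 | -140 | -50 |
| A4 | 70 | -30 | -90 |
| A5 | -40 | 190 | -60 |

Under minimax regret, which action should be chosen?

A1

Column bests: θ=280, φ=290, ψ=200.
A1 regrets: 0, 0, 70 → max 70
A2 regrets: 330, 260, 0 → max 330
A3 regrets: 380, 430, 250 → max 430
A4 regrets: 210, 320, 290 → max 320
A5 regrets: 320, 100, 260 → max 320
Smallest max regret = 70 → A1.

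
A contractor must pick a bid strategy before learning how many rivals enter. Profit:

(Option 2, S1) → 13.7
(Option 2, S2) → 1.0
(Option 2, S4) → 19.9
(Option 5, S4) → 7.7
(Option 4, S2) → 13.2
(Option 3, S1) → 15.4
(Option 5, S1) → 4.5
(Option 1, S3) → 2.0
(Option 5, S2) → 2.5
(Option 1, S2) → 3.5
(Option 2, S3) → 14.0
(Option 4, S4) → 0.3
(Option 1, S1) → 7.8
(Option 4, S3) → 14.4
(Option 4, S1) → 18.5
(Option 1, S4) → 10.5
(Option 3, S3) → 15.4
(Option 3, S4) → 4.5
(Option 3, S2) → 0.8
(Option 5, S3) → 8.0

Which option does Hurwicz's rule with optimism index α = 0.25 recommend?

Option 1: 0.25·10.5 + 0.75·2.0 = 4.125
Option 2: 0.25·19.9 + 0.75·1.0 = 5.725
Option 3: 0.25·15.4 + 0.75·0.8 = 4.45
Option 4: 0.25·18.5 + 0.75·0.3 = 4.85
Option 5: 0.25·8.0 + 0.75·2.5 = 3.875
Highest Hurwicz score = 5.725 → Option 2.

Option 2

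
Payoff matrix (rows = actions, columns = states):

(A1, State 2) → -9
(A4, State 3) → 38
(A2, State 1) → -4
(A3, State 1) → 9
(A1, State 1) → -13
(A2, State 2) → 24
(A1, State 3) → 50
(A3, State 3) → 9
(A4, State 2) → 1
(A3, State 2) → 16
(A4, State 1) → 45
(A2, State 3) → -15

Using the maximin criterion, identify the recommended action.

Row minima: A1=-13, A2=-15, A3=9, A4=1
Best worst-case = 9 → A3.

A3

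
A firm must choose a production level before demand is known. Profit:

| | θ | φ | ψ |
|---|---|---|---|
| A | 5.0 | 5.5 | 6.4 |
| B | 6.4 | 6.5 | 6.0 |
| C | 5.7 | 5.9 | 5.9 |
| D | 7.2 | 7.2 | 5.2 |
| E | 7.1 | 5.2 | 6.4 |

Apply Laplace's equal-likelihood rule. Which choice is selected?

Row averages: A=169/30, B=6.3, C=35/6, D=98/15, E=187/30
Highest average = 98/15 → D.

D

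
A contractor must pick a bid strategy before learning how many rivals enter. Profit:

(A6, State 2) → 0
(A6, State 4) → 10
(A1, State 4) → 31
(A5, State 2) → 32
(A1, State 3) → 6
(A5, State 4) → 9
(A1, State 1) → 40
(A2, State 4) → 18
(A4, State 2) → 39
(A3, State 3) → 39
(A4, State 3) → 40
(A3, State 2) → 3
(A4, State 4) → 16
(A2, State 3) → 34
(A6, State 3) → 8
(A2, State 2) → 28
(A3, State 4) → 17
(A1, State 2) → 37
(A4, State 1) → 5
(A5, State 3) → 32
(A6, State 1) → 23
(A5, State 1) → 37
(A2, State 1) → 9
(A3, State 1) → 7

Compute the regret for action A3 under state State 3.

1

Best payoff under State 3 is 40.
Regret = 40 − 39 = 1.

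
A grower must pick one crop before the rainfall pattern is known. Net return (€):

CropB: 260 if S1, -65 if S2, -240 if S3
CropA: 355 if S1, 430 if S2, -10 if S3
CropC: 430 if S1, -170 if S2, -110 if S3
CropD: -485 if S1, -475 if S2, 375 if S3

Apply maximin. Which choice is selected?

Row minima: CropB=-240, CropA=-10, CropC=-170, CropD=-485
Best worst-case = -10 → CropA.

CropA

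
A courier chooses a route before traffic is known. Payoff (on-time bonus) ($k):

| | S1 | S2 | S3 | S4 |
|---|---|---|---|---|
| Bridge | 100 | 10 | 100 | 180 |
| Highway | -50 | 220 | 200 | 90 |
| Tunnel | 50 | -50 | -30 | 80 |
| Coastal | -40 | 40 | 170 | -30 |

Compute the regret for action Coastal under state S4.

Best payoff under S4 is 180.
Regret = 180 − (-30) = 210.

210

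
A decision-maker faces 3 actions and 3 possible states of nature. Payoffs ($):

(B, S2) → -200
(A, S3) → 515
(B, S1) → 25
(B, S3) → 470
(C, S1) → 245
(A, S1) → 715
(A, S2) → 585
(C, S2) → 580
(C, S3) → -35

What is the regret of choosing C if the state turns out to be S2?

5

Best payoff under S2 is 585.
Regret = 585 − 580 = 5.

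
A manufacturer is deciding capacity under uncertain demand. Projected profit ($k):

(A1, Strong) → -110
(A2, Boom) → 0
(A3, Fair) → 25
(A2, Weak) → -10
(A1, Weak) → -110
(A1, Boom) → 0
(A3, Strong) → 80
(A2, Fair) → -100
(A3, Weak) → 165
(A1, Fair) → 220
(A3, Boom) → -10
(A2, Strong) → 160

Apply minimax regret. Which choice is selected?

Column bests: Weak=165, Fair=220, Strong=160, Boom=0.
A1 regrets: 275, 0, 270, 0 → max 275
A2 regrets: 175, 320, 0, 0 → max 320
A3 regrets: 0, 195, 80, 10 → max 195
Smallest max regret = 195 → A3.

A3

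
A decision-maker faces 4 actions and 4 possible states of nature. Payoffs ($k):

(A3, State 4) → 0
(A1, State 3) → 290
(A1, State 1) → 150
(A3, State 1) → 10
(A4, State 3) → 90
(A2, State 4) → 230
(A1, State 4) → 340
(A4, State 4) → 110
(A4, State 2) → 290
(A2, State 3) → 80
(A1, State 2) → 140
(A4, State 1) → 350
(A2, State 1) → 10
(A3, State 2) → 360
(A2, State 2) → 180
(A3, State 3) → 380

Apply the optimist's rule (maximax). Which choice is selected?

A3

Row maxima: A1=340, A2=230, A3=380, A4=350
Best best-case = 380 → A3.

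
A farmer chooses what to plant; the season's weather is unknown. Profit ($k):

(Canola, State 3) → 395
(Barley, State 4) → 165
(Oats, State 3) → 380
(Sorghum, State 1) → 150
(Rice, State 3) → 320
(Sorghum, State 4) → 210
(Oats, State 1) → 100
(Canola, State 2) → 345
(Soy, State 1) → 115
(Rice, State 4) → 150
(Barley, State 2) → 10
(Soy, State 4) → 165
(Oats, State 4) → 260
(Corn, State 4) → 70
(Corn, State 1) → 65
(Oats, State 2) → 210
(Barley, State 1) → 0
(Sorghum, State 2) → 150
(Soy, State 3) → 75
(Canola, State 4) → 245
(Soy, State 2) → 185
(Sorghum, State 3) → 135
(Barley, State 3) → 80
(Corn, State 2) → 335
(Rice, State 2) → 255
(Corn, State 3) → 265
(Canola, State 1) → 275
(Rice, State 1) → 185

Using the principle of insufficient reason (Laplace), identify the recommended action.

Row averages: Soy=135, Corn=183.75, Rice=227.5, Canola=315, Oats=237.5, Sorghum=161.25, Barley=63.75
Highest average = 315 → Canola.

Canola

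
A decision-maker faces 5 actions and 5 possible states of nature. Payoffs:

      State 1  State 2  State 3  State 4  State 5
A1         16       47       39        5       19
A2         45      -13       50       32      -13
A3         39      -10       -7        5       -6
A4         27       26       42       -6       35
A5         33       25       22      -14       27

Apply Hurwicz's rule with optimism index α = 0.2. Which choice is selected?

A1

A1: 0.2·47 + 0.8·5 = 13.4
A2: 0.2·50 + 0.8·(-13) = -0.4
A3: 0.2·39 + 0.8·(-10) = -0.2
A4: 0.2·42 + 0.8·(-6) = 3.6
A5: 0.2·33 + 0.8·(-14) = -4.6
Highest Hurwicz score = 13.4 → A1.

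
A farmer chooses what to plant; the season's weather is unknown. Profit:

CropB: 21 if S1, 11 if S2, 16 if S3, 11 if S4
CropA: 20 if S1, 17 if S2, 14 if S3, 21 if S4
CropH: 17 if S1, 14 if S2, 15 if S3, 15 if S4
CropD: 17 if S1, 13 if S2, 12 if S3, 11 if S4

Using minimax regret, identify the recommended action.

CropA

Column bests: S1=21, S2=17, S3=16, S4=21.
CropB regrets: 0, 6, 0, 10 → max 10
CropA regrets: 1, 0, 2, 0 → max 2
CropH regrets: 4, 3, 1, 6 → max 6
CropD regrets: 4, 4, 4, 10 → max 10
Smallest max regret = 2 → CropA.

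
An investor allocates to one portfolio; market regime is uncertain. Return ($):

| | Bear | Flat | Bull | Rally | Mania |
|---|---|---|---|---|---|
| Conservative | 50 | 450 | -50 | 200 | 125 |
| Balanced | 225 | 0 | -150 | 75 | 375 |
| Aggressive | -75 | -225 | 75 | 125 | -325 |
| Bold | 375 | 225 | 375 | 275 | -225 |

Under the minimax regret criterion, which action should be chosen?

Conservative

Column bests: Bear=375, Flat=450, Bull=375, Rally=275, Mania=375.
Conservative regrets: 325, 0, 425, 75, 250 → max 425
Balanced regrets: 150, 450, 525, 200, 0 → max 525
Aggressive regrets: 450, 675, 300, 150, 700 → max 700
Bold regrets: 0, 225, 0, 0, 600 → max 600
Smallest max regret = 425 → Conservative.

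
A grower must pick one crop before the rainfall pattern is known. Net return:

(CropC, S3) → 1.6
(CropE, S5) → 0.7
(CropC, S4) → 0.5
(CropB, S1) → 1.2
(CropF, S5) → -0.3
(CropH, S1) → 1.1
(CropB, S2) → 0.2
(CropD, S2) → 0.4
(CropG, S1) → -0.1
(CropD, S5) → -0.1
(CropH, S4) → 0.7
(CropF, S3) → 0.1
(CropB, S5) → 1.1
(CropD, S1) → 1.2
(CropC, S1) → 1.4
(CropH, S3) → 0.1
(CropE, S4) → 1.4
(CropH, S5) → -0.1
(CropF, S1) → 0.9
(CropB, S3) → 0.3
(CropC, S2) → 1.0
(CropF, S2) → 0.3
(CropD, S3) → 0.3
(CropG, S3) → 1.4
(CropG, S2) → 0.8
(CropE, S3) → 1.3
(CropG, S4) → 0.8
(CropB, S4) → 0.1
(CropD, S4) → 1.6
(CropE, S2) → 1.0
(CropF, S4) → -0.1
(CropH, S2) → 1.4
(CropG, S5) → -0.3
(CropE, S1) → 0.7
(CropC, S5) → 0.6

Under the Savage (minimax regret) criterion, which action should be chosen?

Column bests: S1=1.4, S2=1.4, S3=1.6, S4=1.6, S5=1.1.
CropG regrets: 1.5, 0.6, 0.2, 0.8, 1.4 → max 1.5
CropC regrets: 0.0, 0.4, 0.0, 1.1, 0.5 → max 1.1
CropE regrets: 0.7, 0.4, 0.3, 0.2, 0.4 → max 0.7
CropH regrets: 0.3, 0.0, 1.5, 0.9, 1.2 → max 1.5
CropF regrets: 0.5, 1.1, 1.5, 1.7, 1.4 → max 1.7
CropB regrets: 0.2, 1.2, 1.3, 1.5, 0.0 → max 1.5
CropD regrets: 0.2, 1.0, 1.3, 0.0, 1.2 → max 1.3
Smallest max regret = 0.7 → CropE.

CropE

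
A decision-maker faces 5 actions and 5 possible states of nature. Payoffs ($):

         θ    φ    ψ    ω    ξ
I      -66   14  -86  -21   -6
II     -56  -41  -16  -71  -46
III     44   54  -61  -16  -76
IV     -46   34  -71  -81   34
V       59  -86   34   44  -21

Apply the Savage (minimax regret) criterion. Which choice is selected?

Column bests: θ=59, φ=54, ψ=34, ω=44, ξ=34.
I regrets: 125, 40, 120, 65, 40 → max 125
II regrets: 115, 95, 50, 115, 80 → max 115
III regrets: 15, 0, 95, 60, 110 → max 110
IV regrets: 105, 20, 105, 125, 0 → max 125
V regrets: 0, 140, 0, 0, 55 → max 140
Smallest max regret = 110 → III.

III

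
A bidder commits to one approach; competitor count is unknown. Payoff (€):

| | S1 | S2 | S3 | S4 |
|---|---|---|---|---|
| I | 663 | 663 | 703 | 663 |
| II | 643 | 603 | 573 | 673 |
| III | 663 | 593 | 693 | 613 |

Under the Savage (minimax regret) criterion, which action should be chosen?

I

Column bests: S1=663, S2=663, S3=703, S4=673.
I regrets: 0, 0, 0, 10 → max 10
II regrets: 20, 60, 130, 0 → max 130
III regrets: 0, 70, 10, 60 → max 70
Smallest max regret = 10 → I.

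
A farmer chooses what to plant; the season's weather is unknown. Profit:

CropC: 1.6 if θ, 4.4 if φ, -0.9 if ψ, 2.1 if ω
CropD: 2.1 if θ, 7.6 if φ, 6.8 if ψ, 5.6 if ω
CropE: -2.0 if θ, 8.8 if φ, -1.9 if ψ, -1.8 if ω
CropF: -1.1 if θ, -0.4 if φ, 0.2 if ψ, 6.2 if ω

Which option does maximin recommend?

CropD

Row minima: CropC=-0.9, CropD=2.1, CropE=-2.0, CropF=-1.1
Best worst-case = 2.1 → CropD.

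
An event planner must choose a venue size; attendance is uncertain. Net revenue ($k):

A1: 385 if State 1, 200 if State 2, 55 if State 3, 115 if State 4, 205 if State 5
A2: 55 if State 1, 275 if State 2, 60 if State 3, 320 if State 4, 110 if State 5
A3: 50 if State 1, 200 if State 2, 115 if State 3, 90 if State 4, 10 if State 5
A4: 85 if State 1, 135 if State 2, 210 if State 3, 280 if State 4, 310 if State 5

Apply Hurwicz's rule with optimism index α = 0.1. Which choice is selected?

A1: 0.1·385 + 0.9·55 = 88
A2: 0.1·320 + 0.9·55 = 81.5
A3: 0.1·200 + 0.9·10 = 29
A4: 0.1·310 + 0.9·85 = 107.5
Highest Hurwicz score = 107.5 → A4.

A4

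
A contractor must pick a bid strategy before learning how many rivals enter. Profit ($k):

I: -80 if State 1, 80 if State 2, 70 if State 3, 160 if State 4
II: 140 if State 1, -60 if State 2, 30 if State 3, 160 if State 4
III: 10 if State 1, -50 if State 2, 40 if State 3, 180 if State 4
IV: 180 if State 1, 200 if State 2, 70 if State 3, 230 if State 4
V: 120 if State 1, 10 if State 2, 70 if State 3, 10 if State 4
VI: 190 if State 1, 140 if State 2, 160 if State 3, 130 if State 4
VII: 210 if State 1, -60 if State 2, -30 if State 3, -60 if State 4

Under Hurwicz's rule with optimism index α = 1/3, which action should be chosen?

VI

I: 1/3·160 + 2/3·(-80) = 0
II: 1/3·160 + 2/3·(-60) = 40/3
III: 1/3·180 + 2/3·(-50) = 80/3
IV: 1/3·230 + 2/3·70 = 370/3
V: 1/3·120 + 2/3·10 = 140/3
VI: 1/3·190 + 2/3·130 = 150
VII: 1/3·210 + 2/3·(-60) = 30
Highest Hurwicz score = 150 → VI.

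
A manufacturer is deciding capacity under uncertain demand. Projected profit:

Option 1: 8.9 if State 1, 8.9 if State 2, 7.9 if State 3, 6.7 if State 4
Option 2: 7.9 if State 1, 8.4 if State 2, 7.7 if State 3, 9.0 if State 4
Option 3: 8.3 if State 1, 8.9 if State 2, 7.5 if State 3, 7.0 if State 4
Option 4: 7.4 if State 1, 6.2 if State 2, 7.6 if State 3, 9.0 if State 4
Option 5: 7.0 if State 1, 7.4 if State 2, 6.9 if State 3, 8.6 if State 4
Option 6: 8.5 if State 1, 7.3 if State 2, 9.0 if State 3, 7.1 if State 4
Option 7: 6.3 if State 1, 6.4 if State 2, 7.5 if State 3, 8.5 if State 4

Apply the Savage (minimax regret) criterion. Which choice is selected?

Option 2

Column bests: State 1=8.9, State 2=8.9, State 3=9.0, State 4=9.0.
Option 1 regrets: 0.0, 0.0, 1.1, 2.3 → max 2.3
Option 2 regrets: 1.0, 0.5, 1.3, 0.0 → max 1.3
Option 3 regrets: 0.6, 0.0, 1.5, 2.0 → max 2.0
Option 4 regrets: 1.5, 2.7, 1.4, 0.0 → max 2.7
Option 5 regrets: 1.9, 1.5, 2.1, 0.4 → max 2.1
Option 6 regrets: 0.4, 1.6, 0.0, 1.9 → max 1.9
Option 7 regrets: 2.6, 2.5, 1.5, 0.5 → max 2.6
Smallest max regret = 1.3 → Option 2.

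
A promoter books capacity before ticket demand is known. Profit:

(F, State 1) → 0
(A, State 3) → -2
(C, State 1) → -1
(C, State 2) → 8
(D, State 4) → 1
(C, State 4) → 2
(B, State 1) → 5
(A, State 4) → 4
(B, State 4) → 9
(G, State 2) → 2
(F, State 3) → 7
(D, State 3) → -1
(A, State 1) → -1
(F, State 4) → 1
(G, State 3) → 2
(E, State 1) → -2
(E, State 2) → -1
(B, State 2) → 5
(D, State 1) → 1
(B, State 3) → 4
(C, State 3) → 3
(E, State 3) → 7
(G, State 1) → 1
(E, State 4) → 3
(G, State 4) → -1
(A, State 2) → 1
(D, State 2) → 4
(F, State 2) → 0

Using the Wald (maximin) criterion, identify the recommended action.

B

Row minima: A=-2, B=4, C=-1, D=-1, E=-2, F=0, G=-1
Best worst-case = 4 → B.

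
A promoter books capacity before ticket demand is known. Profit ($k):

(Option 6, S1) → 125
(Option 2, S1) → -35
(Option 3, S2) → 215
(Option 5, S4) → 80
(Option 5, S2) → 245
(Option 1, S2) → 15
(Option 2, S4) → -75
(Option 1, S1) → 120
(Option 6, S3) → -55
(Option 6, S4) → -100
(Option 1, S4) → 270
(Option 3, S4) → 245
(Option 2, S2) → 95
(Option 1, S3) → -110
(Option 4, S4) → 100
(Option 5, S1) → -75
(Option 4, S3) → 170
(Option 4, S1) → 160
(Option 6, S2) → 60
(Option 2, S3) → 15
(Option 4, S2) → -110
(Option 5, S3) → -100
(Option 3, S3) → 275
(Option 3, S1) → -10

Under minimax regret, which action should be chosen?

Option 3

Column bests: S1=160, S2=245, S3=275, S4=270.
Option 1 regrets: 40, 230, 385, 0 → max 385
Option 2 regrets: 195, 150, 260, 345 → max 345
Option 3 regrets: 170, 30, 0, 25 → max 170
Option 4 regrets: 0, 355, 105, 170 → max 355
Option 5 regrets: 235, 0, 375, 190 → max 375
Option 6 regrets: 35, 185, 330, 370 → max 370
Smallest max regret = 170 → Option 3.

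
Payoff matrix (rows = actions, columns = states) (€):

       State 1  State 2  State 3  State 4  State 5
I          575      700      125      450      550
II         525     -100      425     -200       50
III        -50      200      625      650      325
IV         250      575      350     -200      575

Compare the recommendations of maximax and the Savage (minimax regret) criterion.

Row maxima: I=700, II=525, III=650, IV=575
Best best-case = 700 → I.
Column bests: State 1=575, State 2=700, State 3=625, State 4=650, State 5=575.
I regrets: 0, 0, 500, 200, 25 → max 500
II regrets: 50, 800, 200, 850, 525 → max 850
III regrets: 625, 500, 0, 0, 250 → max 625
IV regrets: 325, 125, 275, 850, 0 → max 850
Smallest max regret = 500 → I.

maximax → I; minimax regret → I (agree)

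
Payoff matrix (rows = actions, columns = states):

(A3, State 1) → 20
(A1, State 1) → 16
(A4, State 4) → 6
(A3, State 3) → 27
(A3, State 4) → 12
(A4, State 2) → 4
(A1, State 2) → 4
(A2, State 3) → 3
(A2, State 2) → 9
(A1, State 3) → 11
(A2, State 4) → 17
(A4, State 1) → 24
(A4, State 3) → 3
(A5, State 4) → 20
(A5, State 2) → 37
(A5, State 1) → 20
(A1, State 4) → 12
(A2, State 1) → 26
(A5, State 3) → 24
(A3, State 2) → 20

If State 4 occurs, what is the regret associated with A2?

Best payoff under State 4 is 20.
Regret = 20 − 17 = 3.

3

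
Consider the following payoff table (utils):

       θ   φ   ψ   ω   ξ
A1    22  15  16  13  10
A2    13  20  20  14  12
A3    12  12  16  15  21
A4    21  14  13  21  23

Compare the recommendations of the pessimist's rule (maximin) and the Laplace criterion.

Row minima: A1=10, A2=12, A3=12, A4=13
Best worst-case = 13 → A4.
Row averages: A1=15.2, A2=15.8, A3=15.2, A4=18.4
Highest average = 18.4 → A4.

maximin → A4; laplace → A4 (agree)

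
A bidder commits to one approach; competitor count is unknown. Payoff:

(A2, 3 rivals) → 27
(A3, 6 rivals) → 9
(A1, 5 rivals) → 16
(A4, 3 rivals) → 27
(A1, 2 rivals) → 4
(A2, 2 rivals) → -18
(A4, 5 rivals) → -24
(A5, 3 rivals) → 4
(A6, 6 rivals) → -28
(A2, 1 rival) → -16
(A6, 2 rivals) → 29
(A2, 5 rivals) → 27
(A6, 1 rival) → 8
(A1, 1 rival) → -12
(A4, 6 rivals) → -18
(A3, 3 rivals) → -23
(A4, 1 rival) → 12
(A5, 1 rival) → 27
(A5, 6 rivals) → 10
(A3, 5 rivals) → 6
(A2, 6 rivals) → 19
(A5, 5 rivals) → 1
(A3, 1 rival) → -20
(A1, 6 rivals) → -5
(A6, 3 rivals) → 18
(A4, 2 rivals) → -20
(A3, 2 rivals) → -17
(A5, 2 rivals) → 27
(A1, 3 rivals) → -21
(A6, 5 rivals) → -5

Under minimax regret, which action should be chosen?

A5

Column bests: 1 rival=27, 2 rivals=29, 3 rivals=27, 5 rivals=27, 6 rivals=19.
A1 regrets: 39, 25, 48, 11, 24 → max 48
A2 regrets: 43, 47, 0, 0, 0 → max 47
A3 regrets: 47, 46, 50, 21, 10 → max 50
A4 regrets: 15, 49, 0, 51, 37 → max 51
A5 regrets: 0, 2, 23, 26, 9 → max 26
A6 regrets: 19, 0, 9, 32, 47 → max 47
Smallest max regret = 26 → A5.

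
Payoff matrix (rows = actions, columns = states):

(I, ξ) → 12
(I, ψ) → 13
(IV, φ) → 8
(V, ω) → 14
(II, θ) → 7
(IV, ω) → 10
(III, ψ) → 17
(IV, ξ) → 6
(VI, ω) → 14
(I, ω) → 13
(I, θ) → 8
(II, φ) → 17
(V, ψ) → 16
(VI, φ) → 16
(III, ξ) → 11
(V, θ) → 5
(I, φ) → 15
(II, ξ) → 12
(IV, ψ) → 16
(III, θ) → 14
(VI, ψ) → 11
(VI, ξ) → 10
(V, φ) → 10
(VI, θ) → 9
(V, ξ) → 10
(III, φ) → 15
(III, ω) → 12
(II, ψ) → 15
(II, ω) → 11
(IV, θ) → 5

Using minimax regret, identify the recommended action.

III

Column bests: θ=14, φ=17, ψ=17, ω=14, ξ=12.
I regrets: 6, 2, 4, 1, 0 → max 6
II regrets: 7, 0, 2, 3, 0 → max 7
III regrets: 0, 2, 0, 2, 1 → max 2
IV regrets: 9, 9, 1, 4, 6 → max 9
V regrets: 9, 7, 1, 0, 2 → max 9
VI regrets: 5, 1, 6, 0, 2 → max 6
Smallest max regret = 2 → III.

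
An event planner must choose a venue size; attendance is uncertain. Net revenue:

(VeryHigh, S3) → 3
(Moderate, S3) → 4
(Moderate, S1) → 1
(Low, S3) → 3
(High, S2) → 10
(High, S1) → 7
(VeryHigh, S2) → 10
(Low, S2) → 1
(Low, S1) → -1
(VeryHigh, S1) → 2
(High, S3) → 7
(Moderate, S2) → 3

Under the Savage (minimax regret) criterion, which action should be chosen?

Column bests: S1=7, S2=10, S3=7.
Low regrets: 8, 9, 4 → max 9
Moderate regrets: 6, 7, 3 → max 7
High regrets: 0, 0, 0 → max 0
VeryHigh regrets: 5, 0, 4 → max 5
Smallest max regret = 0 → High.

High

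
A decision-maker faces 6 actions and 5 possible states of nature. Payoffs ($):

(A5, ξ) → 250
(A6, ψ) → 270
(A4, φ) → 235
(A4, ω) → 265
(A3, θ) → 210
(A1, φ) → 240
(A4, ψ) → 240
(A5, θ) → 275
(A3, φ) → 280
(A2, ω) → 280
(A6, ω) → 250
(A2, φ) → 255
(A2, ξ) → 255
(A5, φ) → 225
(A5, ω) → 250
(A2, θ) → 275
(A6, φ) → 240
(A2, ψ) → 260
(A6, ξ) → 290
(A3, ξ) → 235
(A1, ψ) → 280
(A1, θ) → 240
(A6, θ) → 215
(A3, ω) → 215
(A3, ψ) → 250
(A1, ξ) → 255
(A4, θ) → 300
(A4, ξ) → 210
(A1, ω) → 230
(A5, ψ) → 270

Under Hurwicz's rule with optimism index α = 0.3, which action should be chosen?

A2

A1: 0.3·280 + 0.7·230 = 245
A2: 0.3·280 + 0.7·255 = 262.5
A3: 0.3·280 + 0.7·210 = 231
A4: 0.3·300 + 0.7·210 = 237
A5: 0.3·275 + 0.7·225 = 240
A6: 0.3·290 + 0.7·215 = 237.5
Highest Hurwicz score = 262.5 → A2.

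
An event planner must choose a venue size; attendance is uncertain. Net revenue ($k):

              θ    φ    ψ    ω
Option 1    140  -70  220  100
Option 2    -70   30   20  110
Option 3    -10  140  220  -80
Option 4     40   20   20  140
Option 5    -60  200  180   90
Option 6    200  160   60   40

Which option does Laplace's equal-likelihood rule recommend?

Option 6

Row averages: Option 1=97.5, Option 2=22.5, Option 3=67.5, Option 4=55, Option 5=102.5, Option 6=115
Highest average = 115 → Option 6.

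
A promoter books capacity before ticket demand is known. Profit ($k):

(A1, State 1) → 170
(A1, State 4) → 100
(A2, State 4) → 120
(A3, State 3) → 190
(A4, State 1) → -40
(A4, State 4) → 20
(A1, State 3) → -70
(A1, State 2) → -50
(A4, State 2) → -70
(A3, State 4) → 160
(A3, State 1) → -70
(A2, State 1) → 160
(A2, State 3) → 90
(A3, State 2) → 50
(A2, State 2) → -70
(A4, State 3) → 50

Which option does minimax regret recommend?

Column bests: State 1=170, State 2=50, State 3=190, State 4=160.
A1 regrets: 0, 100, 260, 60 → max 260
A2 regrets: 10, 120, 100, 40 → max 120
A3 regrets: 240, 0, 0, 0 → max 240
A4 regrets: 210, 120, 140, 140 → max 210
Smallest max regret = 120 → A2.

A2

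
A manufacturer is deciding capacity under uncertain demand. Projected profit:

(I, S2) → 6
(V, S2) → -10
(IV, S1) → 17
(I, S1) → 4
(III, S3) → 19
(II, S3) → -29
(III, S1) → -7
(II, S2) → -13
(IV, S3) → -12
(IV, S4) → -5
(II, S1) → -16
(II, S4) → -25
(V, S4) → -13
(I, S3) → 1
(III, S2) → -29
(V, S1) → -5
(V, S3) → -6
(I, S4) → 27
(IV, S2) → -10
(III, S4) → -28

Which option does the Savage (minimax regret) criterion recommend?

I

Column bests: S1=17, S2=6, S3=19, S4=27.
I regrets: 13, 0, 18, 0 → max 18
II regrets: 33, 19, 48, 52 → max 52
III regrets: 24, 35, 0, 55 → max 55
IV regrets: 0, 16, 31, 32 → max 32
V regrets: 22, 16, 25, 40 → max 40
Smallest max regret = 18 → I.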